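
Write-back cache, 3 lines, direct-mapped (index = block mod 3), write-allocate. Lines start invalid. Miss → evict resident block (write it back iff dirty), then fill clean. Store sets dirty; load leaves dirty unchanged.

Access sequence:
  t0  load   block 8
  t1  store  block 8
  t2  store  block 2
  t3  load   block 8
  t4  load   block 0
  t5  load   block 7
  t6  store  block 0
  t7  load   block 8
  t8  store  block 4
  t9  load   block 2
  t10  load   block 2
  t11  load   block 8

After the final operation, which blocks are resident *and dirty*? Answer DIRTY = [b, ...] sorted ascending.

0: R B8 -> L2 miss  d=-]
1: W B8 -> L2 hit  d=D]
2: W B2 -> L2 miss wb->B8  d=D]
3: R B8 -> L2 miss wb->B2  d=-]
4: R B0 -> L0 miss  d=-]
5: R B7 -> L1 miss  d=-]
6: W B0 -> L0 hit  d=D]
7: R B8 -> L2 hit  d=-]
8: W B4 -> L1 miss  d=D]
9: R B2 -> L2 miss  d=-]
10: R B2 -> L2 hit  d=-]
11: R B8 -> L2 miss  d=-]

DIRTY = [0, 4]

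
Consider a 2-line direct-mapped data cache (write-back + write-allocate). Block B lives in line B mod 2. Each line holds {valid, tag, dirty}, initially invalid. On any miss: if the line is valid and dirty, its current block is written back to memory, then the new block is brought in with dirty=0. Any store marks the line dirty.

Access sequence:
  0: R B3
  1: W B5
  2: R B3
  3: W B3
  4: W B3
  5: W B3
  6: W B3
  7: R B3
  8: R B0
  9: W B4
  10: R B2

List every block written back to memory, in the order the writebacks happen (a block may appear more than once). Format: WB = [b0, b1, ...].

0: R B3 → L1 miss [-]
1: W B5 → L1 miss [D]
2: R B3 → L1 miss wb→B5 [-]
3: W B3 → L1 hit [D]
4: W B3 → L1 hit [D]
5: W B3 → L1 hit [D]
6: W B3 → L1 hit [D]
7: R B3 → L1 hit [D]
8: R B0 → L0 miss [-]
9: W B4 → L0 miss [D]
10: R B2 → L0 miss wb→B4 [-]

WB = [5, 4]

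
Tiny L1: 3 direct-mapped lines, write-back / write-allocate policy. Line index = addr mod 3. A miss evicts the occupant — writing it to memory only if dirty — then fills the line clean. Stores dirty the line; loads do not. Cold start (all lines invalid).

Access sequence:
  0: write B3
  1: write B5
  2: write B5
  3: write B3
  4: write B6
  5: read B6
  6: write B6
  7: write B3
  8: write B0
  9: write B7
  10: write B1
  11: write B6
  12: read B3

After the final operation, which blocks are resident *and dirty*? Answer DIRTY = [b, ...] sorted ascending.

0: W B3 -> L0 miss  d=D]
1: W B5 -> L2 miss  d=D]
2: W B5 -> L2 hit  d=D]
3: W B3 -> L0 hit  d=D]
4: W B6 -> L0 miss wb->B3  d=D]
5: R B6 -> L0 hit  d=D]
6: W B6 -> L0 hit  d=D]
7: W B3 -> L0 miss wb->B6  d=D]
8: W B0 -> L0 miss wb->B3  d=D]
9: W B7 -> L1 miss  d=D]
10: W B1 -> L1 miss wb->B7  d=D]
11: W B6 -> L0 miss wb->B0  d=D]
12: R B3 -> L0 miss wb->B6  d=-]

DIRTY = [1, 5]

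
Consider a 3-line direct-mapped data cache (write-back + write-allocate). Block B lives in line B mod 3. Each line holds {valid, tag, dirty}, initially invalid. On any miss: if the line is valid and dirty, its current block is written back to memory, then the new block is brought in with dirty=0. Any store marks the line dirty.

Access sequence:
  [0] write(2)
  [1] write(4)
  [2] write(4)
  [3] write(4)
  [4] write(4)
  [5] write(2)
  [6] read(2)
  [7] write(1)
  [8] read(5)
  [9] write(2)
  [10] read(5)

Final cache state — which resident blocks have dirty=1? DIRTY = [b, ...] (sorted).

DIRTY = [1]

  0 | W B2 → L2 miss [D]
  1 | W B4 → L1 miss [D]
  2 | W B4 → L1 hit [D]
  3 | W B4 → L1 hit [D]
  4 | W B4 → L1 hit [D]
  5 | W B2 → L2 hit [D]
  6 | R B2 → L2 hit [D]
  7 | W B1 → L1 miss wb→B4 [D]
  8 | R B5 → L2 miss wb→B2 [-]
  9 | W B2 → L2 miss [D]
  10 | R B5 → L2 miss wb→B2 [-]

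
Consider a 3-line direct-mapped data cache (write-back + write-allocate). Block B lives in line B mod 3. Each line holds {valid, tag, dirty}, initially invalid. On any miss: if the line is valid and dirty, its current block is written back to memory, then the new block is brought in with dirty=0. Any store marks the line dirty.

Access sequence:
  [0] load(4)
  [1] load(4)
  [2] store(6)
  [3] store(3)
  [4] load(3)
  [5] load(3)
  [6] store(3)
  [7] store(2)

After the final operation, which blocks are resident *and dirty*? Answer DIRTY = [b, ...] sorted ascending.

  0 | R B4 → L1 miss [-]
  1 | R B4 → L1 hit [-]
  2 | W B6 → L0 miss [D]
  3 | W B3 → L0 miss wb→B6 [D]
  4 | R B3 → L0 hit [D]
  5 | R B3 → L0 hit [D]
  6 | W B3 → L0 hit [D]
  7 | W B2 → L2 miss [D]

DIRTY = [2, 3]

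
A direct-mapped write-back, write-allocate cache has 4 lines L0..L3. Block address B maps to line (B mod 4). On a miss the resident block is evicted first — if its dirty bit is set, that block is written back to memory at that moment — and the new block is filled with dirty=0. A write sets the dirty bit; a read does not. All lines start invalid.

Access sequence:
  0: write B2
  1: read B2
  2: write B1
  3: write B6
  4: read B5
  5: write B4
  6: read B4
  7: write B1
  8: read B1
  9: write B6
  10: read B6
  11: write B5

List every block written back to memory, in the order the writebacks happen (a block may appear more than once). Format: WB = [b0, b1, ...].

0: W B2 -> L2 miss  d=D]
1: R B2 -> L2 hit  d=D]
2: W B1 -> L1 miss  d=D]
3: W B6 -> L2 miss wb->B2  d=D]
4: R B5 -> L1 miss wb->B1  d=-]
5: W B4 -> L0 miss  d=D]
6: R B4 -> L0 hit  d=D]
7: W B1 -> L1 miss  d=D]
8: R B1 -> L1 hit  d=D]
9: W B6 -> L2 hit  d=D]
10: R B6 -> L2 hit  d=D]
11: W B5 -> L1 miss wb->B1  d=D]

WB = [2, 1, 1]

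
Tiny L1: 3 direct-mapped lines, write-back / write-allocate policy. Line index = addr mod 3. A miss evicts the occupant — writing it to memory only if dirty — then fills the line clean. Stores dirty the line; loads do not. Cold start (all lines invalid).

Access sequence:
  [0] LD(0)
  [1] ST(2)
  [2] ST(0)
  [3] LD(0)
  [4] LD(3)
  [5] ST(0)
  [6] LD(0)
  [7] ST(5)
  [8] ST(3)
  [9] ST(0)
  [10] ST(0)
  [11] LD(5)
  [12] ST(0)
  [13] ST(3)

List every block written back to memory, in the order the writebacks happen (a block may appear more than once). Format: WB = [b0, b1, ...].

0: R B0 -> L0 miss  d=-]
1: W B2 -> L2 miss  d=D]
2: W B0 -> L0 hit  d=D]
3: R B0 -> L0 hit  d=D]
4: R B3 -> L0 miss wb->B0  d=-]
5: W B0 -> L0 miss  d=D]
6: R B0 -> L0 hit  d=D]
7: W B5 -> L2 miss wb->B2  d=D]
8: W B3 -> L0 miss wb->B0  d=D]
9: W B0 -> L0 miss wb->B3  d=D]
10: W B0 -> L0 hit  d=D]
11: R B5 -> L2 hit  d=D]
12: W B0 -> L0 hit  d=D]
13: W B3 -> L0 miss wb->B0  d=D]

WB = [0, 2, 0, 3, 0]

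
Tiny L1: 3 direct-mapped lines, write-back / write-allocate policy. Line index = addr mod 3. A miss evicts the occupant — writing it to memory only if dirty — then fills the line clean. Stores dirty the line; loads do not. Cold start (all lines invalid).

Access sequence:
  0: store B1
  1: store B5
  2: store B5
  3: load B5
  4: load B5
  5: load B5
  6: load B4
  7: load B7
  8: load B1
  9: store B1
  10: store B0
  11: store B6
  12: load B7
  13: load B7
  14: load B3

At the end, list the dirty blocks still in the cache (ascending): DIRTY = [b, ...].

DIRTY = [5]

0: W B1 -> L1 miss  d=D]
1: W B5 -> L2 miss  d=D]
2: W B5 -> L2 hit  d=D]
3: R B5 -> L2 hit  d=D]
4: R B5 -> L2 hit  d=D]
5: R B5 -> L2 hit  d=D]
6: R B4 -> L1 miss wb->B1  d=-]
7: R B7 -> L1 miss  d=-]
8: R B1 -> L1 miss  d=-]
9: W B1 -> L1 hit  d=D]
10: W B0 -> L0 miss  d=D]
11: W B6 -> L0 miss wb->B0  d=D]
12: R B7 -> L1 miss wb->B1  d=-]
13: R B7 -> L1 hit  d=-]
14: R B3 -> L0 miss wb->B6  d=-]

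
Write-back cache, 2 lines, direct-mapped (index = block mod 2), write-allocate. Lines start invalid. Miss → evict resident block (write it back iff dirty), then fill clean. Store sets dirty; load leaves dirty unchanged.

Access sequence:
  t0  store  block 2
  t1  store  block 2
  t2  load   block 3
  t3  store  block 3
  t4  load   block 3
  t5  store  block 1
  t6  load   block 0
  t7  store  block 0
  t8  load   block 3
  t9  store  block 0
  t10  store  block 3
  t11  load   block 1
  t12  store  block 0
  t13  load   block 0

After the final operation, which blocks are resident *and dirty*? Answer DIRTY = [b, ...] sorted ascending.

DIRTY = [0]

  0 | W B2 → L0 miss [D]
  1 | W B2 → L0 hit [D]
  2 | R B3 → L1 miss [-]
  3 | W B3 → L1 hit [D]
  4 | R B3 → L1 hit [D]
  5 | W B1 → L1 miss wb→B3 [D]
  6 | R B0 → L0 miss wb→B2 [-]
  7 | W B0 → L0 hit [D]
  8 | R B3 → L1 miss wb→B1 [-]
  9 | W B0 → L0 hit [D]
  10 | W B3 → L1 hit [D]
  11 | R B1 → L1 miss wb→B3 [-]
  12 | W B0 → L0 hit [D]
  13 | R B0 → L0 hit [D]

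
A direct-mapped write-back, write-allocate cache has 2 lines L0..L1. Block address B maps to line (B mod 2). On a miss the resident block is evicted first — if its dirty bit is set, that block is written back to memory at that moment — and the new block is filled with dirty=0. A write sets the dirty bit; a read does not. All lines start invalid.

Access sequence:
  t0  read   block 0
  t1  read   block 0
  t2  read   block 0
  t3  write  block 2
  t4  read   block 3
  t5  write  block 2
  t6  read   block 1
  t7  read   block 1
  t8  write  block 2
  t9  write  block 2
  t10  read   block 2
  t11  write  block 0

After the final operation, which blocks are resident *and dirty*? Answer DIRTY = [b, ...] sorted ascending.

DIRTY = [0]

0: R B0 → L0 miss [-]
1: R B0 → L0 hit [-]
2: R B0 → L0 hit [-]
3: W B2 → L0 miss [D]
4: R B3 → L1 miss [-]
5: W B2 → L0 hit [D]
6: R B1 → L1 miss [-]
7: R B1 → L1 hit [-]
8: W B2 → L0 hit [D]
9: W B2 → L0 hit [D]
10: R B2 → L0 hit [D]
11: W B0 → L0 miss wb→B2 [D]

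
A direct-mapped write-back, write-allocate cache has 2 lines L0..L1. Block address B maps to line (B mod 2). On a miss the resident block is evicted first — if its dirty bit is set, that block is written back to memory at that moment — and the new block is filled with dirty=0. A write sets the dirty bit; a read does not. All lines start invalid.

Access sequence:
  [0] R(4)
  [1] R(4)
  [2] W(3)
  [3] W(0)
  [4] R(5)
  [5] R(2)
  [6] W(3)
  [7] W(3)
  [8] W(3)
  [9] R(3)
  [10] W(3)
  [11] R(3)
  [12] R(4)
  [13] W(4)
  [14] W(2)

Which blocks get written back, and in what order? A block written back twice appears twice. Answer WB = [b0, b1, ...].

WB = [3, 0, 4]

  0 | R B4 → L0 miss [-]
  1 | R B4 → L0 hit [-]
  2 | W B3 → L1 miss [D]
  3 | W B0 → L0 miss [D]
  4 | R B5 → L1 miss wb→B3 [-]
  5 | R B2 → L0 miss wb→B0 [-]
  6 | W B3 → L1 miss [D]
  7 | W B3 → L1 hit [D]
  8 | W B3 → L1 hit [D]
  9 | R B3 → L1 hit [D]
  10 | W B3 → L1 hit [D]
  11 | R B3 → L1 hit [D]
  12 | R B4 → L0 miss [-]
  13 | W B4 → L0 hit [D]
  14 | W B2 → L0 miss wb→B4 [D]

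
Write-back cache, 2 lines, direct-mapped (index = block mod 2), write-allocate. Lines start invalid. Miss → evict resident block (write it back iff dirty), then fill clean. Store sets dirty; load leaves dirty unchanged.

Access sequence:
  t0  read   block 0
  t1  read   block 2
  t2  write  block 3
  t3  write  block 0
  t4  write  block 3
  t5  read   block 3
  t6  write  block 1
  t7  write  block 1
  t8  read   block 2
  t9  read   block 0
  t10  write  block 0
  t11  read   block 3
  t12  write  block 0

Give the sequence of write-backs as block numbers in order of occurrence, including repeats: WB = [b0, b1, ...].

WB = [3, 0, 1]

  0 | R B0 → L0 miss [-]
  1 | R B2 → L0 miss [-]
  2 | W B3 → L1 miss [D]
  3 | W B0 → L0 miss [D]
  4 | W B3 → L1 hit [D]
  5 | R B3 → L1 hit [D]
  6 | W B1 → L1 miss wb→B3 [D]
  7 | W B1 → L1 hit [D]
  8 | R B2 → L0 miss wb→B0 [-]
  9 | R B0 → L0 miss [-]
  10 | W B0 → L0 hit [D]
  11 | R B3 → L1 miss wb→B1 [-]
  12 | W B0 → L0 hit [D]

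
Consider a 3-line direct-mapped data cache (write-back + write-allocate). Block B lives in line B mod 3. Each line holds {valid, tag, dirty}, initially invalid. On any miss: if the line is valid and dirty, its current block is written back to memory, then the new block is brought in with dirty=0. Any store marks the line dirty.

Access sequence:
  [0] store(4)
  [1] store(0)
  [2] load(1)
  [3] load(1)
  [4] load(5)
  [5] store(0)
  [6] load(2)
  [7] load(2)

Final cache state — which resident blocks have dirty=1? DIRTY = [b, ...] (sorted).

DIRTY = [0]

  0 | W B4 → L1 miss [D]
  1 | W B0 → L0 miss [D]
  2 | R B1 → L1 miss wb→B4 [-]
  3 | R B1 → L1 hit [-]
  4 | R B5 → L2 miss [-]
  5 | W B0 → L0 hit [D]
  6 | R B2 → L2 miss [-]
  7 | R B2 → L2 hit [-]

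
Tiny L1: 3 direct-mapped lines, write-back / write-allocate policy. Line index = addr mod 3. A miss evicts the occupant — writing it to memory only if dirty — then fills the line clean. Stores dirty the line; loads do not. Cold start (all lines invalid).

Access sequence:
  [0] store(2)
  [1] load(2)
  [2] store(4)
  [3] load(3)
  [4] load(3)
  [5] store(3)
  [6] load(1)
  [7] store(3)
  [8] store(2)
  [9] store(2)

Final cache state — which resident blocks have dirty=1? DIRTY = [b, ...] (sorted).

  0 | W B2 → L2 miss [D]
  1 | R B2 → L2 hit [D]
  2 | W B4 → L1 miss [D]
  3 | R B3 → L0 miss [-]
  4 | R B3 → L0 hit [-]
  5 | W B3 → L0 hit [D]
  6 | R B1 → L1 miss wb→B4 [-]
  7 | W B3 → L0 hit [D]
  8 | W B2 → L2 hit [D]
  9 | W B2 → L2 hit [D]

DIRTY = [2, 3]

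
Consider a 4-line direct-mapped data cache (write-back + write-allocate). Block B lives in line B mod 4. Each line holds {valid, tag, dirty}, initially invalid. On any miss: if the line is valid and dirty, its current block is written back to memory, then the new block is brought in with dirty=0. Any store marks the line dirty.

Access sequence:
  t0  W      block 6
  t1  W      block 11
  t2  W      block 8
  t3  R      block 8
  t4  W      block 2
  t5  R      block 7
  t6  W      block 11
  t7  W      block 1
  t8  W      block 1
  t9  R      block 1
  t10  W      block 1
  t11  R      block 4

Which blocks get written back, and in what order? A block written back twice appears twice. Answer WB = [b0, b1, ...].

0: W B6 -> L2 miss  d=D]
1: W B11 -> L3 miss  d=D]
2: W B8 -> L0 miss  d=D]
3: R B8 -> L0 hit  d=D]
4: W B2 -> L2 miss wb->B6  d=D]
5: R B7 -> L3 miss wb->B11  d=-]
6: W B11 -> L3 miss  d=D]
7: W B1 -> L1 miss  d=D]
8: W B1 -> L1 hit  d=D]
9: R B1 -> L1 hit  d=D]
10: W B1 -> L1 hit  d=D]
11: R B4 -> L0 miss wb->B8  d=-]

WB = [6, 11, 8]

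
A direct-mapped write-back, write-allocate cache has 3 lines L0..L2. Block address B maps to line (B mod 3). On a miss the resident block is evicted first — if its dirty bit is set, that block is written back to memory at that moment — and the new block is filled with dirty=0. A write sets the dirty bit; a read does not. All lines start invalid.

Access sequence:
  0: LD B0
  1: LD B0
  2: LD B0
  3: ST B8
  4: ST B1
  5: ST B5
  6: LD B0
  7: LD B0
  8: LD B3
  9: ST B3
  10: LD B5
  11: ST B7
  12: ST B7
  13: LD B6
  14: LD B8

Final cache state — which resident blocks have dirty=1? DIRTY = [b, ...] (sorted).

0: R B0 → L0 miss [-]
1: R B0 → L0 hit [-]
2: R B0 → L0 hit [-]
3: W B8 → L2 miss [D]
4: W B1 → L1 miss [D]
5: W B5 → L2 miss wb→B8 [D]
6: R B0 → L0 hit [-]
7: R B0 → L0 hit [-]
8: R B3 → L0 miss [-]
9: W B3 → L0 hit [D]
10: R B5 → L2 hit [D]
11: W B7 → L1 miss wb→B1 [D]
12: W B7 → L1 hit [D]
13: R B6 → L0 miss wb→B3 [-]
14: R B8 → L2 miss wb→B5 [-]

DIRTY = [7]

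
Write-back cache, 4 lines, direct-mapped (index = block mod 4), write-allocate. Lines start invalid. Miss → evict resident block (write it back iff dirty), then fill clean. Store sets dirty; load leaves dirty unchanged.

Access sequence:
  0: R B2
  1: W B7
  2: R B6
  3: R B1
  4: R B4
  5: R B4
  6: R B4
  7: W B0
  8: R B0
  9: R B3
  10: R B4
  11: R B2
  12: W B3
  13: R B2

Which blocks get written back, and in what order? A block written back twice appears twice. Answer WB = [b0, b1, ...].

0: R B2 -> L2 miss  d=-]
1: W B7 -> L3 miss  d=D]
2: R B6 -> L2 miss  d=-]
3: R B1 -> L1 miss  d=-]
4: R B4 -> L0 miss  d=-]
5: R B4 -> L0 hit  d=-]
6: R B4 -> L0 hit  d=-]
7: W B0 -> L0 miss  d=D]
8: R B0 -> L0 hit  d=D]
9: R B3 -> L3 miss wb->B7  d=-]
10: R B4 -> L0 miss wb->B0  d=-]
11: R B2 -> L2 miss  d=-]
12: W B3 -> L3 hit  d=D]
13: R B2 -> L2 hit  d=-]

WB = [7, 0]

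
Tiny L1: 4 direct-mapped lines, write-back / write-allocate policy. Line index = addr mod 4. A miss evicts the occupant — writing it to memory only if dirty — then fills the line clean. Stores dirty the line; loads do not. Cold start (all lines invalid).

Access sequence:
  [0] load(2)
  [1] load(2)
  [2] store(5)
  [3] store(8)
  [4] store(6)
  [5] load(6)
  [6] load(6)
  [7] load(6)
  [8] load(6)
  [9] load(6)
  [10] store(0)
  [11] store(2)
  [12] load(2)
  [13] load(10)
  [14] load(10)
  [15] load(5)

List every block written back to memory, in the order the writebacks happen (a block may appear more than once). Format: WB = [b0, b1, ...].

WB = [8, 6, 2]

0: R B2 → L2 miss [-]
1: R B2 → L2 hit [-]
2: W B5 → L1 miss [D]
3: W B8 → L0 miss [D]
4: W B6 → L2 miss [D]
5: R B6 → L2 hit [D]
6: R B6 → L2 hit [D]
7: R B6 → L2 hit [D]
8: R B6 → L2 hit [D]
9: R B6 → L2 hit [D]
10: W B0 → L0 miss wb→B8 [D]
11: W B2 → L2 miss wb→B6 [D]
12: R B2 → L2 hit [D]
13: R B10 → L2 miss wb→B2 [-]
14: R B10 → L2 hit [-]
15: R B5 → L1 hit [D]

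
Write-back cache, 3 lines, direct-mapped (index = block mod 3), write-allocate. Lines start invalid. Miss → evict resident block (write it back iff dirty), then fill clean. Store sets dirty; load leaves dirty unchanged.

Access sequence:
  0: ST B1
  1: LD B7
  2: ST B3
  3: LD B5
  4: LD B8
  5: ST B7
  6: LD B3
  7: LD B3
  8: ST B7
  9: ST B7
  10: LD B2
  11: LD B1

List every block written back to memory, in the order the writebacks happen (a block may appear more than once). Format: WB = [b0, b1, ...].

0: W B1 → L1 miss [D]
1: R B7 → L1 miss wb→B1 [-]
2: W B3 → L0 miss [D]
3: R B5 → L2 miss [-]
4: R B8 → L2 miss [-]
5: W B7 → L1 hit [D]
6: R B3 → L0 hit [D]
7: R B3 → L0 hit [D]
8: W B7 → L1 hit [D]
9: W B7 → L1 hit [D]
10: R B2 → L2 miss [-]
11: R B1 → L1 miss wb→B7 [-]

WB = [1, 7]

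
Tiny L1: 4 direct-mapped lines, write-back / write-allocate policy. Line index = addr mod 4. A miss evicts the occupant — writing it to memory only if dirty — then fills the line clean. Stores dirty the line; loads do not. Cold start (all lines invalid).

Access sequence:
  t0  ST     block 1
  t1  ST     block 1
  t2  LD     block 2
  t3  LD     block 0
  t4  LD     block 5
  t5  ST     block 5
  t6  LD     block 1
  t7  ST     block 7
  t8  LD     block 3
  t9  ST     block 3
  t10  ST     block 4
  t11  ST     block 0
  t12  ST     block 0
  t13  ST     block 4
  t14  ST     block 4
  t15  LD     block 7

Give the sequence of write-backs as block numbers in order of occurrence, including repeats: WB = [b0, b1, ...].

  0 | W B1 → L1 miss [D]
  1 | W B1 → L1 hit [D]
  2 | R B2 → L2 miss [-]
  3 | R B0 → L0 miss [-]
  4 | R B5 → L1 miss wb→B1 [-]
  5 | W B5 → L1 hit [D]
  6 | R B1 → L1 miss wb→B5 [-]
  7 | W B7 → L3 miss [D]
  8 | R B3 → L3 miss wb→B7 [-]
  9 | W B3 → L3 hit [D]
  10 | W B4 → L0 miss [D]
  11 | W B0 → L0 miss wb→B4 [D]
  12 | W B0 → L0 hit [D]
  13 | W B4 → L0 miss wb→B0 [D]
  14 | W B4 → L0 hit [D]
  15 | R B7 → L3 miss wb→B3 [-]

WB = [1, 5, 7, 4, 0, 3]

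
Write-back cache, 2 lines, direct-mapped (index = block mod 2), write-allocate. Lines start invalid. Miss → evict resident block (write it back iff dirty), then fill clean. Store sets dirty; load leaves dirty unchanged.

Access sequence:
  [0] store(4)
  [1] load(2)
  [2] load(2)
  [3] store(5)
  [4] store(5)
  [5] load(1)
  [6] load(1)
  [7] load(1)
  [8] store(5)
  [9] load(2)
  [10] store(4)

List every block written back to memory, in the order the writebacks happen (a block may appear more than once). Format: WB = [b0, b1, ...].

WB = [4, 5]

  0 | W B4 → L0 miss [D]
  1 | R B2 → L0 miss wb→B4 [-]
  2 | R B2 → L0 hit [-]
  3 | W B5 → L1 miss [D]
  4 | W B5 → L1 hit [D]
  5 | R B1 → L1 miss wb→B5 [-]
  6 | R B1 → L1 hit [-]
  7 | R B1 → L1 hit [-]
  8 | W B5 → L1 miss [D]
  9 | R B2 → L0 hit [-]
  10 | W B4 → L0 miss [D]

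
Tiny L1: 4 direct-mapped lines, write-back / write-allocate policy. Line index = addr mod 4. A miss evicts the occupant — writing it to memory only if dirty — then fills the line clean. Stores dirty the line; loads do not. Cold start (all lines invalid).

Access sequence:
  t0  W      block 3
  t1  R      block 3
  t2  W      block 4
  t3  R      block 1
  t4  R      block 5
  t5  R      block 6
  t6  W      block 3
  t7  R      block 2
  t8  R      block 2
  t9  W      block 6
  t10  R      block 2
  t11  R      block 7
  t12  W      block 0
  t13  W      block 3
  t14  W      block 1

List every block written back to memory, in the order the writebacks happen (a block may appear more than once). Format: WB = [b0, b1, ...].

  0 | W B3 → L3 miss [D]
  1 | R B3 → L3 hit [D]
  2 | W B4 → L0 miss [D]
  3 | R B1 → L1 miss [-]
  4 | R B5 → L1 miss [-]
  5 | R B6 → L2 miss [-]
  6 | W B3 → L3 hit [D]
  7 | R B2 → L2 miss [-]
  8 | R B2 → L2 hit [-]
  9 | W B6 → L2 miss [D]
  10 | R B2 → L2 miss wb→B6 [-]
  11 | R B7 → L3 miss wb→B3 [-]
  12 | W B0 → L0 miss wb→B4 [D]
  13 | W B3 → L3 miss [D]
  14 | W B1 → L1 miss [D]

WB = [6, 3, 4]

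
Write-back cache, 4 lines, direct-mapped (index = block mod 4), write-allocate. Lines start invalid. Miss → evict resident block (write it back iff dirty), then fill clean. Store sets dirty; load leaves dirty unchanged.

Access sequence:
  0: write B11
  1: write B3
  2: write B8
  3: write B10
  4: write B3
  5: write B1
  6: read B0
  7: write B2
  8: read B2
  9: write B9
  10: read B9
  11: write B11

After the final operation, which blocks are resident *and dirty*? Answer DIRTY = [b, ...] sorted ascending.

0: W B11 → L3 miss [D]
1: W B3 → L3 miss wb→B11 [D]
2: W B8 → L0 miss [D]
3: W B10 → L2 miss [D]
4: W B3 → L3 hit [D]
5: W B1 → L1 miss [D]
6: R B0 → L0 miss wb→B8 [-]
7: W B2 → L2 miss wb→B10 [D]
8: R B2 → L2 hit [D]
9: W B9 → L1 miss wb→B1 [D]
10: R B9 → L1 hit [D]
11: W B11 → L3 miss wb→B3 [D]

DIRTY = [2, 9, 11]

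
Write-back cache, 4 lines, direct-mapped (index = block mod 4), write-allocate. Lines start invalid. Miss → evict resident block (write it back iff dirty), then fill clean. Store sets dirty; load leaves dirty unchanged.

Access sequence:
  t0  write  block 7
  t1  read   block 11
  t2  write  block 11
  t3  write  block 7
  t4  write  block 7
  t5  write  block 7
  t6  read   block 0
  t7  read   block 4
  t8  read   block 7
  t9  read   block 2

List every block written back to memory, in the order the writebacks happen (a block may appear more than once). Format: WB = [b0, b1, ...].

WB = [7, 11]

0: W B7 → L3 miss [D]
1: R B11 → L3 miss wb→B7 [-]
2: W B11 → L3 hit [D]
3: W B7 → L3 miss wb→B11 [D]
4: W B7 → L3 hit [D]
5: W B7 → L3 hit [D]
6: R B0 → L0 miss [-]
7: R B4 → L0 miss [-]
8: R B7 → L3 hit [D]
9: R B2 → L2 miss [-]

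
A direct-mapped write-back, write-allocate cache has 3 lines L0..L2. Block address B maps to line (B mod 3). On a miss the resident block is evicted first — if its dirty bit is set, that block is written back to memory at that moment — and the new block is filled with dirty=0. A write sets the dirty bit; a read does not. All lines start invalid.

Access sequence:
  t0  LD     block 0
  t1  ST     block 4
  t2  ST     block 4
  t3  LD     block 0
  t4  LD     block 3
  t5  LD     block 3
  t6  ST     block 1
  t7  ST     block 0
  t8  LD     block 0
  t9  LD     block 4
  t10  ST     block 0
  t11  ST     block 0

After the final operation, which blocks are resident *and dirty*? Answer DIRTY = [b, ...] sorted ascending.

  0 | R B0 → L0 miss [-]
  1 | W B4 → L1 miss [D]
  2 | W B4 → L1 hit [D]
  3 | R B0 → L0 hit [-]
  4 | R B3 → L0 miss [-]
  5 | R B3 → L0 hit [-]
  6 | W B1 → L1 miss wb→B4 [D]
  7 | W B0 → L0 miss [D]
  8 | R B0 → L0 hit [D]
  9 | R B4 → L1 miss wb→B1 [-]
  10 | W B0 → L0 hit [D]
  11 | W B0 → L0 hit [D]

DIRTY = [0]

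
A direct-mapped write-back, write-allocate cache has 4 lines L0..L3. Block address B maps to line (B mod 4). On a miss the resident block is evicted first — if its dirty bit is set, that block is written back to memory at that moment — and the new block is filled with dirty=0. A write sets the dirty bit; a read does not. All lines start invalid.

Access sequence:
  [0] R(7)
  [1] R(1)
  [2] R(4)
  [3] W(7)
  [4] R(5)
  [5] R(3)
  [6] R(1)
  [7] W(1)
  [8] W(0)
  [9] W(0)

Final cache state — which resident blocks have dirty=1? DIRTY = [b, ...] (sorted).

  0 | R B7 → L3 miss [-]
  1 | R B1 → L1 miss [-]
  2 | R B4 → L0 miss [-]
  3 | W B7 → L3 hit [D]
  4 | R B5 → L1 miss [-]
  5 | R B3 → L3 miss wb→B7 [-]
  6 | R B1 → L1 miss [-]
  7 | W B1 → L1 hit [D]
  8 | W B0 → L0 miss [D]
  9 | W B0 → L0 hit [D]

DIRTY = [0, 1]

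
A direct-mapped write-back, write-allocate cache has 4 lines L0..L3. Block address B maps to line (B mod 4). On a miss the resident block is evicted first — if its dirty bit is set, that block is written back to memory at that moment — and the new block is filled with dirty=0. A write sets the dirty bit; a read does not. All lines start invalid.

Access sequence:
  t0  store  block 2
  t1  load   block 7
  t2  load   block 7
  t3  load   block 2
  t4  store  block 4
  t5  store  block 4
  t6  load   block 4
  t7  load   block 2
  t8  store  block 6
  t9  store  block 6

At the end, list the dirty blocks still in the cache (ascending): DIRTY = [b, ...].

0: W B2 -> L2 miss  d=D]
1: R B7 -> L3 miss  d=-]
2: R B7 -> L3 hit  d=-]
3: R B2 -> L2 hit  d=D]
4: W B4 -> L0 miss  d=D]
5: W B4 -> L0 hit  d=D]
6: R B4 -> L0 hit  d=D]
7: R B2 -> L2 hit  d=D]
8: W B6 -> L2 miss wb->B2  d=D]
9: W B6 -> L2 hit  d=D]

DIRTY = [4, 6]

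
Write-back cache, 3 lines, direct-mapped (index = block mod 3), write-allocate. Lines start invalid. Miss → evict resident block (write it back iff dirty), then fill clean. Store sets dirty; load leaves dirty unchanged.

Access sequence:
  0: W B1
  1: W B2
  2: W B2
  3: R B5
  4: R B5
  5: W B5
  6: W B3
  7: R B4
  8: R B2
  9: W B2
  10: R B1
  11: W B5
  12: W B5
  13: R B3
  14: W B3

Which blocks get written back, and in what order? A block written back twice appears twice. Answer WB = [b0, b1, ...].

WB = [2, 1, 5, 2]

  0 | W B1 → L1 miss [D]
  1 | W B2 → L2 miss [D]
  2 | W B2 → L2 hit [D]
  3 | R B5 → L2 miss wb→B2 [-]
  4 | R B5 → L2 hit [-]
  5 | W B5 → L2 hit [D]
  6 | W B3 → L0 miss [D]
  7 | R B4 → L1 miss wb→B1 [-]
  8 | R B2 → L2 miss wb→B5 [-]
  9 | W B2 → L2 hit [D]
  10 | R B1 → L1 miss [-]
  11 | W B5 → L2 miss wb→B2 [D]
  12 | W B5 → L2 hit [D]
  13 | R B3 → L0 hit [D]
  14 | W B3 → L0 hit [D]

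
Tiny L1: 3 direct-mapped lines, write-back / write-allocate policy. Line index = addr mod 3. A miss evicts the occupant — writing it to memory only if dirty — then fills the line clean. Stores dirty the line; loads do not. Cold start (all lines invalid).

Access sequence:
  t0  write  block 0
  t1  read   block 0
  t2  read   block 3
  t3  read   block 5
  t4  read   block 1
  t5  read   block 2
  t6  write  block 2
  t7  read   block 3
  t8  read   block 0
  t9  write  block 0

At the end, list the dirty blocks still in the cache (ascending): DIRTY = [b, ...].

DIRTY = [0, 2]

0: W B0 -> L0 miss  d=D]
1: R B0 -> L0 hit  d=D]
2: R B3 -> L0 miss wb->B0  d=-]
3: R B5 -> L2 miss  d=-]
4: R B1 -> L1 miss  d=-]
5: R B2 -> L2 miss  d=-]
6: W B2 -> L2 hit  d=D]
7: R B3 -> L0 hit  d=-]
8: R B0 -> L0 miss  d=-]
9: W B0 -> L0 hit  d=D]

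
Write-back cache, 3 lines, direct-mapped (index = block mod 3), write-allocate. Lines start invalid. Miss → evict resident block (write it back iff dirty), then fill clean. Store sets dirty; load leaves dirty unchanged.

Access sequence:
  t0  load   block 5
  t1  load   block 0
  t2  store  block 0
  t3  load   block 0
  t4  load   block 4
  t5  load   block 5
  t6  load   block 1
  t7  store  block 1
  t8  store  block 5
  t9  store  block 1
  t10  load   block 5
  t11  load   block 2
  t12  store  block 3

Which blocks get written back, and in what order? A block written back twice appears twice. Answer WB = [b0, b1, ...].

0: R B5 -> L2 miss  d=-]
1: R B0 -> L0 miss  d=-]
2: W B0 -> L0 hit  d=D]
3: R B0 -> L0 hit  d=D]
4: R B4 -> L1 miss  d=-]
5: R B5 -> L2 hit  d=-]
6: R B1 -> L1 miss  d=-]
7: W B1 -> L1 hit  d=D]
8: W B5 -> L2 hit  d=D]
9: W B1 -> L1 hit  d=D]
10: R B5 -> L2 hit  d=D]
11: R B2 -> L2 miss wb->B5  d=-]
12: W B3 -> L0 miss wb->B0  d=D]

WB = [5, 0]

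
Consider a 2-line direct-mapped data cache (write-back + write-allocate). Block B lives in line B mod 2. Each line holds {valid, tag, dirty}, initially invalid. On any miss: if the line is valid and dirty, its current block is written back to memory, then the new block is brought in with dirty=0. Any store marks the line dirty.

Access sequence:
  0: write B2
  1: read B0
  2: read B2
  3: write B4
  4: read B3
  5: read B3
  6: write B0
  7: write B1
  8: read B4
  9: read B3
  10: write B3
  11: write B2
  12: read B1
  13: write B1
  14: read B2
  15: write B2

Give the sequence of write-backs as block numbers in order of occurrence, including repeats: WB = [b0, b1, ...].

0: W B2 → L0 miss [D]
1: R B0 → L0 miss wb→B2 [-]
2: R B2 → L0 miss [-]
3: W B4 → L0 miss [D]
4: R B3 → L1 miss [-]
5: R B3 → L1 hit [-]
6: W B0 → L0 miss wb→B4 [D]
7: W B1 → L1 miss [D]
8: R B4 → L0 miss wb→B0 [-]
9: R B3 → L1 miss wb→B1 [-]
10: W B3 → L1 hit [D]
11: W B2 → L0 miss [D]
12: R B1 → L1 miss wb→B3 [-]
13: W B1 → L1 hit [D]
14: R B2 → L0 hit [D]
15: W B2 → L0 hit [D]

WB = [2, 4, 0, 1, 3]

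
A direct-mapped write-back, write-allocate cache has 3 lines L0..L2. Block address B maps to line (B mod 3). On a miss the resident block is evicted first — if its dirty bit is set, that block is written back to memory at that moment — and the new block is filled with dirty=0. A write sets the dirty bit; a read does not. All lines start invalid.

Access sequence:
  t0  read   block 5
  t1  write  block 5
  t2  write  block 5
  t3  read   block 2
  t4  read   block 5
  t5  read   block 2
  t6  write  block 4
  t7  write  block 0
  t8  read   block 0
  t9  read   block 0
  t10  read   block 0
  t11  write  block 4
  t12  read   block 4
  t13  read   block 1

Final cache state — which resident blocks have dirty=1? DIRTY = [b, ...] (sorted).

0: R B5 → L2 miss [-]
1: W B5 → L2 hit [D]
2: W B5 → L2 hit [D]
3: R B2 → L2 miss wb→B5 [-]
4: R B5 → L2 miss [-]
5: R B2 → L2 miss [-]
6: W B4 → L1 miss [D]
7: W B0 → L0 miss [D]
8: R B0 → L0 hit [D]
9: R B0 → L0 hit [D]
10: R B0 → L0 hit [D]
11: W B4 → L1 hit [D]
12: R B4 → L1 hit [D]
13: R B1 → L1 miss wb→B4 [-]

DIRTY = [0]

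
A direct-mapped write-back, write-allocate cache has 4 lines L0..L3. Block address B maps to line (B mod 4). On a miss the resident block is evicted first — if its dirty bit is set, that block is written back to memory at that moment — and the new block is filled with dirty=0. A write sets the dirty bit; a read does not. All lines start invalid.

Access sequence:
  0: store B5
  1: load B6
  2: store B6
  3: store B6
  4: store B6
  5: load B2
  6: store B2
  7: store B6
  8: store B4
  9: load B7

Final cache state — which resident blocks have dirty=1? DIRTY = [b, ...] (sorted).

0: W B5 → L1 miss [D]
1: R B6 → L2 miss [-]
2: W B6 → L2 hit [D]
3: W B6 → L2 hit [D]
4: W B6 → L2 hit [D]
5: R B2 → L2 miss wb→B6 [-]
6: W B2 → L2 hit [D]
7: W B6 → L2 miss wb→B2 [D]
8: W B4 → L0 miss [D]
9: R B7 → L3 miss [-]

DIRTY = [4, 5, 6]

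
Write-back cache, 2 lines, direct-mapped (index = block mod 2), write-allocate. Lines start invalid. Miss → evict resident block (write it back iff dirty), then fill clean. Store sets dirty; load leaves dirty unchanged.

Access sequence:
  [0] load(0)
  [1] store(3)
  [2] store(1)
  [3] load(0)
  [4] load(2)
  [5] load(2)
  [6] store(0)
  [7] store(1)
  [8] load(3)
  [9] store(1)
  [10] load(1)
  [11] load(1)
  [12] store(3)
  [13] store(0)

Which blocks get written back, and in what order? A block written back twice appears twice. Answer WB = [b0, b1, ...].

0: R B0 → L0 miss [-]
1: W B3 → L1 miss [D]
2: W B1 → L1 miss wb→B3 [D]
3: R B0 → L0 hit [-]
4: R B2 → L0 miss [-]
5: R B2 → L0 hit [-]
6: W B0 → L0 miss [D]
7: W B1 → L1 hit [D]
8: R B3 → L1 miss wb→B1 [-]
9: W B1 → L1 miss [D]
10: R B1 → L1 hit [D]
11: R B1 → L1 hit [D]
12: W B3 → L1 miss wb→B1 [D]
13: W B0 → L0 hit [D]

WB = [3, 1, 1]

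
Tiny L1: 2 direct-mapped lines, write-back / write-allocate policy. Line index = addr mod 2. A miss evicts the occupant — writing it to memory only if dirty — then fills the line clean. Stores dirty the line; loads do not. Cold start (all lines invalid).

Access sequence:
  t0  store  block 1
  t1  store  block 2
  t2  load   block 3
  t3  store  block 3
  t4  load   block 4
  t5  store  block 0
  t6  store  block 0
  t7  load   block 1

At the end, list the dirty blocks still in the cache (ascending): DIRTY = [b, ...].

DIRTY = [0]

  0 | W B1 → L1 miss [D]
  1 | W B2 → L0 miss [D]
  2 | R B3 → L1 miss wb→B1 [-]
  3 | W B3 → L1 hit [D]
  4 | R B4 → L0 miss wb→B2 [-]
  5 | W B0 → L0 miss [D]
  6 | W B0 → L0 hit [D]
  7 | R B1 → L1 miss wb→B3 [-]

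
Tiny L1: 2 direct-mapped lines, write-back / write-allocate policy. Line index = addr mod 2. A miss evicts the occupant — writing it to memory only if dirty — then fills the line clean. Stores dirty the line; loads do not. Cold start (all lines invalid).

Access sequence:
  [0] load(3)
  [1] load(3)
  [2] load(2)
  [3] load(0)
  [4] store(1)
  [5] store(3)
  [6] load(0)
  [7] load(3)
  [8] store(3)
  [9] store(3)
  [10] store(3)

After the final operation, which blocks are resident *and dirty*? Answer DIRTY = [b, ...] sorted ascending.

DIRTY = [3]

0: R B3 → L1 miss [-]
1: R B3 → L1 hit [-]
2: R B2 → L0 miss [-]
3: R B0 → L0 miss [-]
4: W B1 → L1 miss [D]
5: W B3 → L1 miss wb→B1 [D]
6: R B0 → L0 hit [-]
7: R B3 → L1 hit [D]
8: W B3 → L1 hit [D]
9: W B3 → L1 hit [D]
10: W B3 → L1 hit [D]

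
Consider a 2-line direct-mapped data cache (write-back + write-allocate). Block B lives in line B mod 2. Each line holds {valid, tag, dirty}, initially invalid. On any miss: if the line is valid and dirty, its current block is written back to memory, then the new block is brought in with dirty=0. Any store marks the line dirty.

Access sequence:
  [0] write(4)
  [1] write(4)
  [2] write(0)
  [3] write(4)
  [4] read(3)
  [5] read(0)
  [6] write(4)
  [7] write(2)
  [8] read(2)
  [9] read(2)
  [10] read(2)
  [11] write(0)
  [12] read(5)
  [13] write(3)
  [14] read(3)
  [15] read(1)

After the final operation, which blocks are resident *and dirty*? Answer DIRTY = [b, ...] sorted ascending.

DIRTY = [0]

0: W B4 → L0 miss [D]
1: W B4 → L0 hit [D]
2: W B0 → L0 miss wb→B4 [D]
3: W B4 → L0 miss wb→B0 [D]
4: R B3 → L1 miss [-]
5: R B0 → L0 miss wb→B4 [-]
6: W B4 → L0 miss [D]
7: W B2 → L0 miss wb→B4 [D]
8: R B2 → L0 hit [D]
9: R B2 → L0 hit [D]
10: R B2 → L0 hit [D]
11: W B0 → L0 miss wb→B2 [D]
12: R B5 → L1 miss [-]
13: W B3 → L1 miss [D]
14: R B3 → L1 hit [D]
15: R B1 → L1 miss wb→B3 [-]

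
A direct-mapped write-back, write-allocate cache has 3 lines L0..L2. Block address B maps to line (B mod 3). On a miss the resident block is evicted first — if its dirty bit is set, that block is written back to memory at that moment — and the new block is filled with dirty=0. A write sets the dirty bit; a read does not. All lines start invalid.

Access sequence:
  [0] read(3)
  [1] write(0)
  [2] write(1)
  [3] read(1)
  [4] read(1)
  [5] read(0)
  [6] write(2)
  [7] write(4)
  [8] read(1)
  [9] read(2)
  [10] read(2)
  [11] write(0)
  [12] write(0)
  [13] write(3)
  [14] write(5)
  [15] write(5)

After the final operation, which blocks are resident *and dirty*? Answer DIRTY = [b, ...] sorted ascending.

0: R B3 -> L0 miss  d=-]
1: W B0 -> L0 miss  d=D]
2: W B1 -> L1 miss  d=D]
3: R B1 -> L1 hit  d=D]
4: R B1 -> L1 hit  d=D]
5: R B0 -> L0 hit  d=D]
6: W B2 -> L2 miss  d=D]
7: W B4 -> L1 miss wb->B1  d=D]
8: R B1 -> L1 miss wb->B4  d=-]
9: R B2 -> L2 hit  d=D]
10: R B2 -> L2 hit  d=D]
11: W B0 -> L0 hit  d=D]
12: W B0 -> L0 hit  d=D]
13: W B3 -> L0 miss wb->B0  d=D]
14: W B5 -> L2 miss wb->B2  d=D]
15: W B5 -> L2 hit  d=D]

DIRTY = [3, 5]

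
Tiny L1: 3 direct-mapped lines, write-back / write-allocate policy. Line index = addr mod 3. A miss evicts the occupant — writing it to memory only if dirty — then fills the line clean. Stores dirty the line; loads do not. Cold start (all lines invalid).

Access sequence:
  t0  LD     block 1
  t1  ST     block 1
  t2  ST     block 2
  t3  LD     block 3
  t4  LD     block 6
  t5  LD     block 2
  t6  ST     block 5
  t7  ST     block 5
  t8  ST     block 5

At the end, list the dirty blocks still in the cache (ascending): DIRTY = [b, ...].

  0 | R B1 → L1 miss [-]
  1 | W B1 → L1 hit [D]
  2 | W B2 → L2 miss [D]
  3 | R B3 → L0 miss [-]
  4 | R B6 → L0 miss [-]
  5 | R B2 → L2 hit [D]
  6 | W B5 → L2 miss wb→B2 [D]
  7 | W B5 → L2 hit [D]
  8 | W B5 → L2 hit [D]

DIRTY = [1, 5]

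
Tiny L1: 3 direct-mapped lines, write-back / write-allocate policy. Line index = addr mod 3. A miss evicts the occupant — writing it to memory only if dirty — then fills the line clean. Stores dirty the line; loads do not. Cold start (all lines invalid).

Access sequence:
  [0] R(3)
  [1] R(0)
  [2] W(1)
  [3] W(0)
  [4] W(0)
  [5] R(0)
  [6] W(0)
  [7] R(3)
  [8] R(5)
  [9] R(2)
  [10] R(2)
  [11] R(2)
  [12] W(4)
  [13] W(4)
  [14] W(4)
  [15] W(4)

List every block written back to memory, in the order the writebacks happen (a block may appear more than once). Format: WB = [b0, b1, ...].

0: R B3 → L0 miss [-]
1: R B0 → L0 miss [-]
2: W B1 → L1 miss [D]
3: W B0 → L0 hit [D]
4: W B0 → L0 hit [D]
5: R B0 → L0 hit [D]
6: W B0 → L0 hit [D]
7: R B3 → L0 miss wb→B0 [-]
8: R B5 → L2 miss [-]
9: R B2 → L2 miss [-]
10: R B2 → L2 hit [-]
11: R B2 → L2 hit [-]
12: W B4 → L1 miss wb→B1 [D]
13: W B4 → L1 hit [D]
14: W B4 → L1 hit [D]
15: W B4 → L1 hit [D]

WB = [0, 1]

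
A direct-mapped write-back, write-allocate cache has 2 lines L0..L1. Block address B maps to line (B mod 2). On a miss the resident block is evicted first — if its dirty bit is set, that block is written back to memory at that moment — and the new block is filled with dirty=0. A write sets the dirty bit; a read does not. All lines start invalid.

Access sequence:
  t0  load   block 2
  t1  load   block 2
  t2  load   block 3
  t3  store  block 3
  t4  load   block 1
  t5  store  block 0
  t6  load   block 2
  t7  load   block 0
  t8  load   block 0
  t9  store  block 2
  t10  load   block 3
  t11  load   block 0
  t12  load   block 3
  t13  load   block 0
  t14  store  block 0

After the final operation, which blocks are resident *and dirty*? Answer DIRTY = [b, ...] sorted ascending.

DIRTY = [0]

  0 | R B2 → L0 miss [-]
  1 | R B2 → L0 hit [-]
  2 | R B3 → L1 miss [-]
  3 | W B3 → L1 hit [D]
  4 | R B1 → L1 miss wb→B3 [-]
  5 | W B0 → L0 miss [D]
  6 | R B2 → L0 miss wb→B0 [-]
  7 | R B0 → L0 miss [-]
  8 | R B0 → L0 hit [-]
  9 | W B2 → L0 miss [D]
  10 | R B3 → L1 miss [-]
  11 | R B0 → L0 miss wb→B2 [-]
  12 | R B3 → L1 hit [-]
  13 | R B0 → L0 hit [-]
  14 | W B0 → L0 hit [D]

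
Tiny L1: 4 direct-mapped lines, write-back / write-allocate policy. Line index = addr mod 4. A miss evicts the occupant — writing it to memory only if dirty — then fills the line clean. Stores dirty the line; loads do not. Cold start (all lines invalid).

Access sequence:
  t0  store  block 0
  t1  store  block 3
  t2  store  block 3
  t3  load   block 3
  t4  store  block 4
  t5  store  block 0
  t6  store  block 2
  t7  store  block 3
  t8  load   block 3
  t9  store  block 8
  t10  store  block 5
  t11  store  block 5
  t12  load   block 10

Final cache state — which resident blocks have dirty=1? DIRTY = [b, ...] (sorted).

DIRTY = [3, 5, 8]

0: W B0 -> L0 miss  d=D]
1: W B3 -> L3 miss  d=D]
2: W B3 -> L3 hit  d=D]
3: R B3 -> L3 hit  d=D]
4: W B4 -> L0 miss wb->B0  d=D]
5: W B0 -> L0 miss wb->B4  d=D]
6: W B2 -> L2 miss  d=D]
7: W B3 -> L3 hit  d=D]
8: R B3 -> L3 hit  d=D]
9: W B8 -> L0 miss wb->B0  d=D]
10: W B5 -> L1 miss  d=D]
11: W B5 -> L1 hit  d=D]
12: R B10 -> L2 miss wb->B2  d=-]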